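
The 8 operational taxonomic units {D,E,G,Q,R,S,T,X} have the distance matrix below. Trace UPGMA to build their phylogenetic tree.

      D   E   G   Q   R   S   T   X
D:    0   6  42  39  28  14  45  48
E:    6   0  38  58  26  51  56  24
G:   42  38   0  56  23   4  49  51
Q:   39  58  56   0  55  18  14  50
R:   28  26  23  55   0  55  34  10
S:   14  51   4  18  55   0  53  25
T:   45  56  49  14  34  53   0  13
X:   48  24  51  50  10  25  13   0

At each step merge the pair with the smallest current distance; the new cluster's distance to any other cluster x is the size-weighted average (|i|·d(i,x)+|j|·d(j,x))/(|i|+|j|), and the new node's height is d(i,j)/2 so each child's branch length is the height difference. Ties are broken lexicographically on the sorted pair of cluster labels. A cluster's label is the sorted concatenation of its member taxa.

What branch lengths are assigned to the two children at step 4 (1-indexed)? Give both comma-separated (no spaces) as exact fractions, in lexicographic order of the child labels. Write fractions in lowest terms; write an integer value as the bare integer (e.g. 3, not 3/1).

7,7

iteration 1: select G,S (d=4); attach at lengths (2, 2); label the merged cluster GS
  updated: d(D,GS)=28, d(E,GS)=89/2, d(GS,Q)=37, d(GS,R)=39, d(GS,T)=51, d(GS,X)=38
iteration 2: select D,E (d=6); attach at lengths (3, 3); label the merged cluster DE
  updated: d(DE,GS)=145/4, d(DE,Q)=97/2, d(DE,R)=27, d(DE,T)=101/2, d(DE,X)=36
iteration 3: select R,X (d=10); attach at lengths (5, 5); label the merged cluster RX
  updated: d(DE,RX)=63/2, d(GS,RX)=77/2, d(Q,RX)=105/2, d(RX,T)=47/2
iteration 4: select Q,T (d=14); attach at lengths (7, 7); label the merged cluster QT
  updated: d(DE,QT)=99/2, d(GS,QT)=44, d(QT,RX)=38
iteration 5: select DE,RX (d=63/2); attach at lengths (51/4, 43/4); label the merged cluster DERX
  updated: d(DERX,GS)=299/8, d(DERX,QT)=175/4
iteration 6: select DERX,GS (d=299/8); attach at lengths (47/16, 267/16); label the merged cluster DEGRSX
  updated: d(DEGRSX,QT)=263/6
iteration 7: select DEGRSX,QT (d=263/6); attach at lengths (155/48, 179/12); label the merged cluster DEGQRSTX
final tree: ((((D:3,E:3):51/4,(R:5,X:5):43/4):47/16,(G:2,S:2):267/16):155/48,(Q:7,T:7):179/12)
total length: 4573/48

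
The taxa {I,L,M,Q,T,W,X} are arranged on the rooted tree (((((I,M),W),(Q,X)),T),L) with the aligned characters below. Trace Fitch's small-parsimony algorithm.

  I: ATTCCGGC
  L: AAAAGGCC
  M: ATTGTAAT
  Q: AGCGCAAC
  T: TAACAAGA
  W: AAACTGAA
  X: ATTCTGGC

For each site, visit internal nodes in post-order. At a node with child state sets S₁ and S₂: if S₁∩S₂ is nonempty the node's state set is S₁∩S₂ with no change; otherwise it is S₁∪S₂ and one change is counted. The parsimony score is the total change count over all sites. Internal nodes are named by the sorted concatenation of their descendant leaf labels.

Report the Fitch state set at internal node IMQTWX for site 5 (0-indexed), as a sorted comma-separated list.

IM@0: {A} ∩ {A} = {A} (intersection, +0)
IMW@0: {A} ∩ {A} = {A} (intersection, +0)
QX@0: {A} ∩ {A} = {A} (intersection, +0)
IMQWX@0: {A} ∩ {A} = {A} (intersection, +0)
IMQTWX@0: {A} ∪ {T} = {A,T} (union, +1)
ILMQTWX@0: {A,T} ∩ {A} = {A} (intersection, +0)
IM@1: {T} ∩ {T} = {T} (intersection, +0)
IMW@1: {T} ∪ {A} = {A,T} (union, +1)
QX@1: {G} ∪ {T} = {G,T} (union, +1)
IMQWX@1: {A,T} ∩ {G,T} = {T} (intersection, +0)
IMQTWX@1: {T} ∪ {A} = {A,T} (union, +1)
ILMQTWX@1: {A,T} ∩ {A} = {A} (intersection, +0)
IM@2: {T} ∩ {T} = {T} (intersection, +0)
IMW@2: {T} ∪ {A} = {A,T} (union, +1)
QX@2: {C} ∪ {T} = {C,T} (union, +1)
IMQWX@2: {A,T} ∩ {C,T} = {T} (intersection, +0)
IMQTWX@2: {T} ∪ {A} = {A,T} (union, +1)
ILMQTWX@2: {A,T} ∩ {A} = {A} (intersection, +0)
IM@3: {C} ∪ {G} = {C,G} (union, +1)
IMW@3: {C,G} ∩ {C} = {C} (intersection, +0)
QX@3: {G} ∪ {C} = {C,G} (union, +1)
IMQWX@3: {C} ∩ {C,G} = {C} (intersection, +0)
IMQTWX@3: {C} ∩ {C} = {C} (intersection, +0)
ILMQTWX@3: {C} ∪ {A} = {A,C} (union, +1)
IM@4: {C} ∪ {T} = {C,T} (union, +1)
IMW@4: {C,T} ∩ {T} = {T} (intersection, +0)
QX@4: {C} ∪ {T} = {C,T} (union, +1)
IMQWX@4: {T} ∩ {C,T} = {T} (intersection, +0)
IMQTWX@4: {T} ∪ {A} = {A,T} (union, +1)
ILMQTWX@4: {A,T} ∪ {G} = {A,G,T} (union, +1)
IM@5: {G} ∪ {A} = {A,G} (union, +1)
IMW@5: {A,G} ∩ {G} = {G} (intersection, +0)
QX@5: {A} ∪ {G} = {A,G} (union, +1)
IMQWX@5: {G} ∩ {A,G} = {G} (intersection, +0)
IMQTWX@5: {G} ∪ {A} = {A,G} (union, +1)
ILMQTWX@5: {A,G} ∩ {G} = {G} (intersection, +0)
IM@6: {G} ∪ {A} = {A,G} (union, +1)
IMW@6: {A,G} ∩ {A} = {A} (intersection, +0)
QX@6: {A} ∪ {G} = {A,G} (union, +1)
IMQWX@6: {A} ∩ {A,G} = {A} (intersection, +0)
IMQTWX@6: {A} ∪ {G} = {A,G} (union, +1)
ILMQTWX@6: {A,G} ∪ {C} = {A,C,G} (union, +1)
IM@7: {C} ∪ {T} = {C,T} (union, +1)
IMW@7: {C,T} ∪ {A} = {A,C,T} (union, +1)
QX@7: {C} ∩ {C} = {C} (intersection, +0)
IMQWX@7: {A,C,T} ∩ {C} = {C} (intersection, +0)
IMQTWX@7: {C} ∪ {A} = {A,C} (union, +1)
ILMQTWX@7: {A,C} ∩ {C} = {C} (intersection, +0)
per-site changes: [1, 3, 3, 3, 4, 3, 4, 3]; total = 24

A,G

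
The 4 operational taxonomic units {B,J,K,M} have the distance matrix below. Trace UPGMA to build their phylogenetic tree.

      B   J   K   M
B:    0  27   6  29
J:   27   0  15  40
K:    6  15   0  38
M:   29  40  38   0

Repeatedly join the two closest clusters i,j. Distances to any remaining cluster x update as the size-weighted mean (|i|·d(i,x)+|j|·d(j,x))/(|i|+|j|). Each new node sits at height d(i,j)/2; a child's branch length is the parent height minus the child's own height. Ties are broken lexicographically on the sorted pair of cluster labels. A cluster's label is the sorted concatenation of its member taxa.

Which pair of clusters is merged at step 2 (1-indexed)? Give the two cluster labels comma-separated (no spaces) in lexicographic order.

BK,J

iteration 1: select B,K (d=6); attach at lengths (3, 3); label the merged cluster BK
  updated: d(BK,J)=21, d(BK,M)=67/2
iteration 2: select BK,J (d=21); attach at lengths (15/2, 21/2); label the merged cluster BJK
  updated: d(BJK,M)=107/3
iteration 3: select BJK,M (d=107/3); attach at lengths (22/3, 107/6); label the merged cluster BJKM
final tree: (((B:3,K:3):15/2,J:21/2):22/3,M:107/6)
total length: 295/6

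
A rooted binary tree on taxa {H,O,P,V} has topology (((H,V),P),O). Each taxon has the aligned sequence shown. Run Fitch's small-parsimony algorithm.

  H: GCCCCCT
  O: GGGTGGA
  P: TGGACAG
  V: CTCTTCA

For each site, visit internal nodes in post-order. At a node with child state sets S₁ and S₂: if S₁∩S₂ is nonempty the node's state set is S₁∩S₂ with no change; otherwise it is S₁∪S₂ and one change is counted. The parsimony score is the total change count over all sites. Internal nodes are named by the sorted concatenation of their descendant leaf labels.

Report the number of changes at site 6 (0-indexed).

2

site 0, node HV: H={G} ∪ V={C} → {C,G} (+1)
site 0, node HPV: HV={C,G} ∪ P={T} → {C,G,T} (+1)
site 0, node HOPV: HPV={C,G,T} ∩ O={G} → {G} (+0)
site 1, node HV: H={C} ∪ V={T} → {C,T} (+1)
site 1, node HPV: HV={C,T} ∪ P={G} → {C,G,T} (+1)
site 1, node HOPV: HPV={C,G,T} ∩ O={G} → {G} (+0)
site 2, node HV: H={C} ∩ V={C} → {C} (+0)
site 2, node HPV: HV={C} ∪ P={G} → {C,G} (+1)
site 2, node HOPV: HPV={C,G} ∩ O={G} → {G} (+0)
site 3, node HV: H={C} ∪ V={T} → {C,T} (+1)
site 3, node HPV: HV={C,T} ∪ P={A} → {A,C,T} (+1)
site 3, node HOPV: HPV={A,C,T} ∩ O={T} → {T} (+0)
site 4, node HV: H={C} ∪ V={T} → {C,T} (+1)
site 4, node HPV: HV={C,T} ∩ P={C} → {C} (+0)
site 4, node HOPV: HPV={C} ∪ O={G} → {C,G} (+1)
site 5, node HV: H={C} ∩ V={C} → {C} (+0)
site 5, node HPV: HV={C} ∪ P={A} → {A,C} (+1)
site 5, node HOPV: HPV={A,C} ∪ O={G} → {A,C,G} (+1)
site 6, node HV: H={T} ∪ V={A} → {A,T} (+1)
site 6, node HPV: HV={A,T} ∪ P={G} → {A,G,T} (+1)
site 6, node HOPV: HPV={A,G,T} ∩ O={A} → {A} (+0)
per-site changes: [2, 2, 1, 2, 2, 2, 2]; total = 13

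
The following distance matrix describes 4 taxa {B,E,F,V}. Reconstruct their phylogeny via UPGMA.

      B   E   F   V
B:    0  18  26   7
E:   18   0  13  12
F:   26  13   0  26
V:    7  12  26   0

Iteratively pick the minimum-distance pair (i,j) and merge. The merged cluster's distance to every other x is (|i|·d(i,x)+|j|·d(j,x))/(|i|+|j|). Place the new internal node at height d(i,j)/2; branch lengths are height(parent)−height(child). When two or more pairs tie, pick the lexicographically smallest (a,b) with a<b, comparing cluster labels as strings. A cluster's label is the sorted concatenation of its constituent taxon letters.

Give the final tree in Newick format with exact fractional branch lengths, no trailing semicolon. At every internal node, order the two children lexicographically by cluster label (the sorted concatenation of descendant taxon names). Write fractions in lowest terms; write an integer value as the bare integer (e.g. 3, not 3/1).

((B:7/2,V:7/2):27/4,(E:13/2,F:13/2):15/4)

step 1: merge (B,V) at d=7; branch lengths B→7/2, V→7/2; new cluster BV
  updated: d(BV,E)=15, d(BV,F)=26
step 2: merge (E,F) at d=13; branch lengths E→13/2, F→13/2; new cluster EF
  updated: d(BV,EF)=41/2
step 3: merge (BV,EF) at d=41/2; branch lengths BV→27/4, EF→15/4; new cluster BEFV
final tree: ((B:7/2,V:7/2):27/4,(E:13/2,F:13/2):15/4)
total length: 61/2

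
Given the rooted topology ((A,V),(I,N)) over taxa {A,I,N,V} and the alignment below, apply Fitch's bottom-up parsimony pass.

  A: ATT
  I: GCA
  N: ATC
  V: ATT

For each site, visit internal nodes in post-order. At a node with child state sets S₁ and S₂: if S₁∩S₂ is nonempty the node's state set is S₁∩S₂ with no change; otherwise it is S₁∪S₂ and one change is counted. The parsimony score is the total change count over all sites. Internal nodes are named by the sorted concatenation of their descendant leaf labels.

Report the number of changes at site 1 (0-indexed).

1

[col 0] AV: children A:{A}, V:{A} ∩→ {A}; cost 0
[col 0] IN: children I:{G}, N:{A} ∪→ {A,G}; cost 1
[col 0] AINV: children AV:{A}, IN:{A,G} ∩→ {A}; cost 0
[col 1] AV: children A:{T}, V:{T} ∩→ {T}; cost 0
[col 1] IN: children I:{C}, N:{T} ∪→ {C,T}; cost 1
[col 1] AINV: children AV:{T}, IN:{C,T} ∩→ {T}; cost 0
[col 2] AV: children A:{T}, V:{T} ∩→ {T}; cost 0
[col 2] IN: children I:{A}, N:{C} ∪→ {A,C}; cost 1
[col 2] AINV: children AV:{T}, IN:{A,C} ∪→ {A,C,T}; cost 1
per-site changes: [1, 1, 2]; total = 4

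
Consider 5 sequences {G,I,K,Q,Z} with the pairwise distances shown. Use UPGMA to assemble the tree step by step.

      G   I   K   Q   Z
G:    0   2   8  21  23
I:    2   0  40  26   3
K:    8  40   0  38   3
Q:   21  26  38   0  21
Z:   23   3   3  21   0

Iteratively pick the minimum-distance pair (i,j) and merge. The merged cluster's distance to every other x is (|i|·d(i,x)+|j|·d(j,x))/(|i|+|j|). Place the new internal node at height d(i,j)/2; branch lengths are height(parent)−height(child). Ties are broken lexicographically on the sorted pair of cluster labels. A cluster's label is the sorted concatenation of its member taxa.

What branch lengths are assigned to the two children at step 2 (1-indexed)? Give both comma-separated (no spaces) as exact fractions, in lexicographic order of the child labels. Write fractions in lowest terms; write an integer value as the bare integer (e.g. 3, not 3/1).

3/2,3/2

iteration 1: select G,I (d=2); attach at lengths (1, 1); label the merged cluster GI
  updated: d(GI,K)=24, d(GI,Q)=47/2, d(GI,Z)=13
iteration 2: select K,Z (d=3); attach at lengths (3/2, 3/2); label the merged cluster KZ
  updated: d(GI,KZ)=37/2, d(KZ,Q)=59/2
iteration 3: select GI,KZ (d=37/2); attach at lengths (33/4, 31/4); label the merged cluster GIKZ
  updated: d(GIKZ,Q)=53/2
iteration 4: select GIKZ,Q (d=53/2); attach at lengths (4, 53/4); label the merged cluster GIKQZ
final tree: (((G:1,I:1):33/4,(K:3/2,Z:3/2):31/4):4,Q:53/4)
total length: 153/4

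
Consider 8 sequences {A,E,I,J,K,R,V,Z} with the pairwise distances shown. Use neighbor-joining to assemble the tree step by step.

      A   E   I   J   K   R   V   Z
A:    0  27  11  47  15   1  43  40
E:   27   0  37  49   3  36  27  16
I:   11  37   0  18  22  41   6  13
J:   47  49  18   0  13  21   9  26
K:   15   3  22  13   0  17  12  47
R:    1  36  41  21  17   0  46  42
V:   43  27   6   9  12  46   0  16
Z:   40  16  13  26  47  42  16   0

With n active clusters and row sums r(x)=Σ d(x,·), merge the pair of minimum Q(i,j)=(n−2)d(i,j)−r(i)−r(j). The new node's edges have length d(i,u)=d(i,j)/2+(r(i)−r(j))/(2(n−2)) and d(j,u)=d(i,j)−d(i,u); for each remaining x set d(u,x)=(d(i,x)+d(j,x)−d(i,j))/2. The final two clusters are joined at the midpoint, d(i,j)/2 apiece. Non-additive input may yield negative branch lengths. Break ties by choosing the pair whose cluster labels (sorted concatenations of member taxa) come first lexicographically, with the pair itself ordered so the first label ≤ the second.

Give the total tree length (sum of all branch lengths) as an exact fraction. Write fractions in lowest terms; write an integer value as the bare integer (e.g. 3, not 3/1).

iteration 1: select A,R (d=1, Q=-382); attach at lengths (-7/6, 13/6); label the merged cluster AR
  updated: d(AR,E)=31, d(AR,I)=51/2, d(AR,J)=67/2, d(AR,K)=31/2, d(AR,V)=44, d(AR,Z)=81/2
iteration 2: select E,K (d=3, Q=-521/2); attach at lengths (131/20, -71/20); label the merged cluster EK
  updated: d(AR,EK)=87/4, d(EK,I)=28, d(EK,J)=59/2, d(EK,V)=18, d(EK,Z)=30
iteration 3: select AR,EK (d=87/4, Q=-411/2); attach at lengths (125/8, 49/8); label the merged cluster AEKR
  updated: d(AEKR,I)=127/8, d(AEKR,J)=165/8, d(AEKR,V)=161/8, d(AEKR,Z)=195/8
iteration 4: select J,V (d=9, Q=-391/4); attach at lengths (33/4, 3/4); label the merged cluster JV
  updated: d(AEKR,JV)=127/8, d(I,JV)=15/2, d(JV,Z)=33/2
iteration 5: select AEKR,JV (d=127/8, Q=-257/4); attach at lengths (12, 31/8); label the merged cluster AEJKRV
  updated: d(AEJKRV,I)=15/4, d(AEJKRV,Z)=25/2
iteration 6: select AEJKRV,I (d=15/4, Q=-117/4); attach at lengths (13/8, 17/8); label the merged cluster AEIJKRV
  updated: d(AEIJKRV,Z)=87/8
iteration 7: select AEIJKRV,Z (d=87/8); attach at lengths (87/16, 87/16); label the merged cluster AEIJKRVZ
final tree: (((((A:-7/6,R:13/6):125/8,(E:131/20,K:-71/20):49/8):12,(J:33/4,V:3/4):31/8):13/8,I:17/8):87/16,Z:87/16)
total length: 261/4

261/4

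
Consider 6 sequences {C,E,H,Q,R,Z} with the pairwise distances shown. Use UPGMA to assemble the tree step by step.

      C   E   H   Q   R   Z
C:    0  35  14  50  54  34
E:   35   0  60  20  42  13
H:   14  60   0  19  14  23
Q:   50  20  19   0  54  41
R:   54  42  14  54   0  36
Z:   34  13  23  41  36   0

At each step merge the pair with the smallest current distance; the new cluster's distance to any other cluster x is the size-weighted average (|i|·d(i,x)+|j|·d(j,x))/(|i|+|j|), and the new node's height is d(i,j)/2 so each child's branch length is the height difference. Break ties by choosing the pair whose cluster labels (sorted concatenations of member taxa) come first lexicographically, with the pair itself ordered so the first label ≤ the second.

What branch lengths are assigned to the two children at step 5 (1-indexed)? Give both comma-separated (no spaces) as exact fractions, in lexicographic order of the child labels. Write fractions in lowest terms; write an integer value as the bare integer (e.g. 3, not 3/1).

step 1: merge (E,Z) at d=13; branch lengths E→13/2, Z→13/2; new cluster EZ
  updated: d(C,EZ)=69/2, d(EZ,H)=83/2, d(EZ,Q)=61/2, d(EZ,R)=39
step 2: merge (C,H) at d=14; branch lengths C→7, H→7; new cluster CH
  updated: d(CH,EZ)=38, d(CH,Q)=69/2, d(CH,R)=34
step 3: merge (EZ,Q) at d=61/2; branch lengths EZ→35/4, Q→61/4; new cluster EQZ
  updated: d(CH,EQZ)=221/6, d(EQZ,R)=44
step 4: merge (CH,R) at d=34; branch lengths CH→10, R→17; new cluster CHR
  updated: d(CHR,EQZ)=353/9
step 5: merge (CHR,EQZ) at d=353/9; branch lengths CHR→47/18, EQZ→157/36; new cluster CEHQRZ
final tree: (((C:7,H:7):10,R:17):47/18,((E:13/2,Z:13/2):35/4,Q:61/4):157/36)
total length: 3059/36

47/18,157/36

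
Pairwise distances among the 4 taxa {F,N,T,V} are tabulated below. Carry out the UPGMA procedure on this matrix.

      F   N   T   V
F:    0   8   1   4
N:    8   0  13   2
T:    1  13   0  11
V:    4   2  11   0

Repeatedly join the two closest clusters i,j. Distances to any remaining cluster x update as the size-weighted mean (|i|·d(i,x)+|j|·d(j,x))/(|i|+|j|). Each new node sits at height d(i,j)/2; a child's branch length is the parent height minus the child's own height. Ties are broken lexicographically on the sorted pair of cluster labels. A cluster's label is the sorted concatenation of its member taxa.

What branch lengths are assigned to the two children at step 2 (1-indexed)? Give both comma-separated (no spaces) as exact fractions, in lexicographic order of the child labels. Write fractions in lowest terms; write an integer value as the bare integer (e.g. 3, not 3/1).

iteration 1: select F,T (d=1); attach at lengths (1/2, 1/2); label the merged cluster FT
  updated: d(FT,N)=21/2, d(FT,V)=15/2
iteration 2: select N,V (d=2); attach at lengths (1, 1); label the merged cluster NV
  updated: d(FT,NV)=9
iteration 3: select FT,NV (d=9); attach at lengths (4, 7/2); label the merged cluster FNTV
final tree: ((F:1/2,T:1/2):4,(N:1,V:1):7/2)
total length: 21/2

1,1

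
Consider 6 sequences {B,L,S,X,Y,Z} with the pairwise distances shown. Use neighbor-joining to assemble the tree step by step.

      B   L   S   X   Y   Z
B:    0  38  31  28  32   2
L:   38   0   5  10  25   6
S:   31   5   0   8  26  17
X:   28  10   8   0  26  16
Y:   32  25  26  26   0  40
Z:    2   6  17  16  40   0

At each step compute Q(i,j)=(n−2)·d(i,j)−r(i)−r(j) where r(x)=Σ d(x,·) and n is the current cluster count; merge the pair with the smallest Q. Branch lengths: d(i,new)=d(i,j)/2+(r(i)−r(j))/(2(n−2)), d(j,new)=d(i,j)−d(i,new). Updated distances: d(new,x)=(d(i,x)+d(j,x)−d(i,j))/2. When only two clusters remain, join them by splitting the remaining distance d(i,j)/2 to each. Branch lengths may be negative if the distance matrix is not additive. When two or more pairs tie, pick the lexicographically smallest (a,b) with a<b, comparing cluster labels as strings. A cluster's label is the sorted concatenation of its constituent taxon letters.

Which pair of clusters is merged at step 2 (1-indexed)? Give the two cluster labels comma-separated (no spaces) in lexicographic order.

iteration 1: select B,Z (d=2, Q=-204); attach at lengths (29/4, -21/4); label the merged cluster BZ
  updated: d(BZ,L)=21, d(BZ,S)=23, d(BZ,X)=21, d(BZ,Y)=35
iteration 2: select L,S (d=5, Q=-108); attach at lengths (7/3, 8/3); label the merged cluster LS
  updated: d(BZ,LS)=39/2, d(LS,X)=13/2, d(LS,Y)=23
iteration 3: select BZ,Y (d=35, Q=-179/2); attach at lengths (123/8, 157/8); label the merged cluster BYZ
  updated: d(BYZ,LS)=15/4, d(BYZ,X)=6
iteration 4: select BYZ,LS (d=15/4, Q=-65/4); attach at lengths (13/8, 17/8); label the merged cluster BLSYZ
  updated: d(BLSYZ,X)=35/8
iteration 5: select BLSYZ,X (d=35/8); attach at lengths (35/16, 35/16); label the merged cluster BLSXYZ
final tree: ((((B:29/4,Z:-21/4):123/8,Y:157/8):13/8,(L:7/3,S:8/3):17/8):35/16,X:35/16)
total length: 401/8

L,S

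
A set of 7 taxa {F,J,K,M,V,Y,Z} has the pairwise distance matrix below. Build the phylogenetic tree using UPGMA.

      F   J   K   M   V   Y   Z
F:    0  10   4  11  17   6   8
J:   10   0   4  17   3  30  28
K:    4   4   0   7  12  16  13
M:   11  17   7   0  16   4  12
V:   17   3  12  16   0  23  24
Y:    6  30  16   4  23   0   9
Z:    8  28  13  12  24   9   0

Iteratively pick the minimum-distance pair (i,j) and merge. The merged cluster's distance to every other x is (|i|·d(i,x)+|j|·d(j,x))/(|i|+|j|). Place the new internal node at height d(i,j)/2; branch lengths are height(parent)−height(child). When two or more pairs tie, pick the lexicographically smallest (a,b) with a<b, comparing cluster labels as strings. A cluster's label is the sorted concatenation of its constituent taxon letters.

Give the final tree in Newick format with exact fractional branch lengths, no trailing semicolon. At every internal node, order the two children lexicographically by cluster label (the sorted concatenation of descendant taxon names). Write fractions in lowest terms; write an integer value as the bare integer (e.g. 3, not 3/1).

iteration 1: select J,V (d=3); attach at lengths (3/2, 3/2); label the merged cluster JV
  updated: d(F,JV)=27/2, d(JV,K)=8, d(JV,M)=33/2, d(JV,Y)=53/2, d(JV,Z)=26
iteration 2: select F,K (d=4); attach at lengths (2, 2); label the merged cluster FK
  updated: d(FK,JV)=43/4, d(FK,M)=9, d(FK,Y)=11, d(FK,Z)=21/2
iteration 3: select M,Y (d=4); attach at lengths (2, 2); label the merged cluster MY
  updated: d(FK,MY)=10, d(JV,MY)=43/2, d(MY,Z)=21/2
iteration 4: select FK,MY (d=10); attach at lengths (3, 3); label the merged cluster FKMY
  updated: d(FKMY,JV)=129/8, d(FKMY,Z)=21/2
iteration 5: select FKMY,Z (d=21/2); attach at lengths (1/4, 21/4); label the merged cluster FKMYZ
  updated: d(FKMYZ,JV)=181/10
iteration 6: select FKMYZ,JV (d=181/10); attach at lengths (19/5, 151/20); label the merged cluster FJKMVYZ
final tree: ((((F:2,K:2):3,(M:2,Y:2):3):1/4,Z:21/4):19/5,(J:3/2,V:3/2):151/20)
total length: 677/20

((((F:2,K:2):3,(M:2,Y:2):3):1/4,Z:21/4):19/5,(J:3/2,V:3/2):151/20)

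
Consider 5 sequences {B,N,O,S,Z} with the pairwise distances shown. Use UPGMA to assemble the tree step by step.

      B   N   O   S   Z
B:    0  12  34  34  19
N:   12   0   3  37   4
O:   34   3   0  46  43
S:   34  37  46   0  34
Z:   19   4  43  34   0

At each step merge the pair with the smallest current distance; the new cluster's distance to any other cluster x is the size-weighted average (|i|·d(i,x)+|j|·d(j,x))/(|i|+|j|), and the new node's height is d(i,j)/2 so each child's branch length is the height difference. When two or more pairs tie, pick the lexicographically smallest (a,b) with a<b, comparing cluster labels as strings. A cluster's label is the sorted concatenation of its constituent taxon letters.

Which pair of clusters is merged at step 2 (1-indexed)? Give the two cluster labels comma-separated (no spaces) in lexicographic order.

iteration 1: select N,O (d=3); attach at lengths (3/2, 3/2); label the merged cluster NO
  updated: d(B,NO)=23, d(NO,S)=83/2, d(NO,Z)=47/2
iteration 2: select B,Z (d=19); attach at lengths (19/2, 19/2); label the merged cluster BZ
  updated: d(BZ,NO)=93/4, d(BZ,S)=34
iteration 3: select BZ,NO (d=93/4); attach at lengths (17/8, 81/8); label the merged cluster BNOZ
  updated: d(BNOZ,S)=151/4
iteration 4: select BNOZ,S (d=151/4); attach at lengths (29/4, 151/8); label the merged cluster BNOSZ
final tree: (((B:19/2,Z:19/2):17/8,(N:3/2,O:3/2):81/8):29/4,S:151/8)
total length: 483/8

B,Z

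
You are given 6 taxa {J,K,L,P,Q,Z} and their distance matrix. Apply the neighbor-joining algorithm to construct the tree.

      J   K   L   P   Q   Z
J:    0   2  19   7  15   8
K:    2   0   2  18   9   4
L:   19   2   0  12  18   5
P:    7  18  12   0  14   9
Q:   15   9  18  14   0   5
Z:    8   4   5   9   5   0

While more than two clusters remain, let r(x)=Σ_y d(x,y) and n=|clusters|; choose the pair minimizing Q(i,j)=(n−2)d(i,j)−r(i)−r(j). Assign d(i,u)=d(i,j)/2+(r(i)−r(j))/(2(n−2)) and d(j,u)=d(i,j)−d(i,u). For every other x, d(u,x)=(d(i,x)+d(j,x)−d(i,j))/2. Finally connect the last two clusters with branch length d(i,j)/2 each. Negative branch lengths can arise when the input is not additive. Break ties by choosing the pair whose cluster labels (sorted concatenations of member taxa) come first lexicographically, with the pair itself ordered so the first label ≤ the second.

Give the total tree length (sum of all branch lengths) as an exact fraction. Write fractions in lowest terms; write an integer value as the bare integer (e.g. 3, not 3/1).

step 1: merge (J,P) at d=7, Q=-83; branch lengths J→19/8, P→37/8; new cluster JP
  updated: d(JP,K)=13/2, d(JP,L)=12, d(JP,Q)=11, d(JP,Z)=5
step 2: merge (K,L) at d=2, Q=-105/2; branch lengths K→-19/12, L→43/12; new cluster KL
  updated: d(JP,KL)=33/4, d(KL,Q)=25/2, d(KL,Z)=7/2
step 3: merge (JP,KL) at d=33/4, Q=-32; branch lengths JP→33/8, KL→33/8; new cluster JKLP
  updated: d(JKLP,Q)=61/8, d(JKLP,Z)=1/8
step 4: merge (JKLP,Q) at d=61/8, Q=-51/4; branch lengths JKLP→11/8, Q→25/4; new cluster JKLPQ
  updated: d(JKLPQ,Z)=-5/4
step 5: merge (JKLPQ,Z) at d=-5/4; branch lengths JKLPQ→-5/8, Z→-5/8; new cluster JKLPQZ
final tree: ((((J:19/8,P:37/8):33/8,(K:-19/12,L:43/12):33/8):11/8,Q:25/4):-5/8,Z:-5/8)
total length: 189/8

189/8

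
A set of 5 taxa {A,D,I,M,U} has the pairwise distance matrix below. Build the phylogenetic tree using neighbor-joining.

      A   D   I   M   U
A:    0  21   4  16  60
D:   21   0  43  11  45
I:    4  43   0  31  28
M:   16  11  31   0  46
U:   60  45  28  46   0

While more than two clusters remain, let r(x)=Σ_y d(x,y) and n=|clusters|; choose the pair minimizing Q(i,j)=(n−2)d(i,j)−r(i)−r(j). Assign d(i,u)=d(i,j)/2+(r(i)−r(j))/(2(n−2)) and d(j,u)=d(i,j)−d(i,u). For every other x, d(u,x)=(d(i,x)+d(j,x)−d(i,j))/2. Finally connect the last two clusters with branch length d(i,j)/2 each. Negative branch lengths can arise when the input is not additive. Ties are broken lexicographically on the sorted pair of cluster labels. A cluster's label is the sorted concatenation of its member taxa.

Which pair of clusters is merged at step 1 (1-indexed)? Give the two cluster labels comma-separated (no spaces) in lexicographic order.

iteration 1: select I,U (d=28, Q=-201); attach at lengths (11/6, 157/6); label the merged cluster IU
  updated: d(A,IU)=18, d(D,IU)=30, d(IU,M)=49/2
iteration 2: select A,IU (d=18, Q=-183/2); attach at lengths (37/8, 107/8); label the merged cluster AIU
  updated: d(AIU,D)=33/2, d(AIU,M)=45/4
iteration 3: select AIU,D (d=33/2, Q=-155/4); attach at lengths (67/8, 65/8); label the merged cluster ADIU
  updated: d(ADIU,M)=23/8
iteration 4: select ADIU,M (d=23/8); attach at lengths (23/16, 23/16); label the merged cluster ADIMU
final tree: (((A:37/8,(I:11/6,U:157/6):107/8):67/8,D:65/8):23/16,M:23/16)
total length: 523/8

I,U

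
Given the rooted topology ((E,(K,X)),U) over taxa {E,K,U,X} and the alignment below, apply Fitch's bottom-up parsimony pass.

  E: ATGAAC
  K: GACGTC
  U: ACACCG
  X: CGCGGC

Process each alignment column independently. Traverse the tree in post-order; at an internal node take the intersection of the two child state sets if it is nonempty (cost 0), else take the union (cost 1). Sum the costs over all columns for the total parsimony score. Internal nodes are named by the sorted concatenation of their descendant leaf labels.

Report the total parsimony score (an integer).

13

KX@0: {G} ∪ {C} = {C,G} (union, +1)
EKX@0: {A} ∪ {C,G} = {A,C,G} (union, +1)
EKUX@0: {A,C,G} ∩ {A} = {A} (intersection, +0)
KX@1: {A} ∪ {G} = {A,G} (union, +1)
EKX@1: {T} ∪ {A,G} = {A,G,T} (union, +1)
EKUX@1: {A,G,T} ∪ {C} = {A,C,G,T} (union, +1)
KX@2: {C} ∩ {C} = {C} (intersection, +0)
EKX@2: {G} ∪ {C} = {C,G} (union, +1)
EKUX@2: {C,G} ∪ {A} = {A,C,G} (union, +1)
KX@3: {G} ∩ {G} = {G} (intersection, +0)
EKX@3: {A} ∪ {G} = {A,G} (union, +1)
EKUX@3: {A,G} ∪ {C} = {A,C,G} (union, +1)
KX@4: {T} ∪ {G} = {G,T} (union, +1)
EKX@4: {A} ∪ {G,T} = {A,G,T} (union, +1)
EKUX@4: {A,G,T} ∪ {C} = {A,C,G,T} (union, +1)
KX@5: {C} ∩ {C} = {C} (intersection, +0)
EKX@5: {C} ∩ {C} = {C} (intersection, +0)
EKUX@5: {C} ∪ {G} = {C,G} (union, +1)
per-site changes: [2, 3, 2, 2, 3, 1]; total = 13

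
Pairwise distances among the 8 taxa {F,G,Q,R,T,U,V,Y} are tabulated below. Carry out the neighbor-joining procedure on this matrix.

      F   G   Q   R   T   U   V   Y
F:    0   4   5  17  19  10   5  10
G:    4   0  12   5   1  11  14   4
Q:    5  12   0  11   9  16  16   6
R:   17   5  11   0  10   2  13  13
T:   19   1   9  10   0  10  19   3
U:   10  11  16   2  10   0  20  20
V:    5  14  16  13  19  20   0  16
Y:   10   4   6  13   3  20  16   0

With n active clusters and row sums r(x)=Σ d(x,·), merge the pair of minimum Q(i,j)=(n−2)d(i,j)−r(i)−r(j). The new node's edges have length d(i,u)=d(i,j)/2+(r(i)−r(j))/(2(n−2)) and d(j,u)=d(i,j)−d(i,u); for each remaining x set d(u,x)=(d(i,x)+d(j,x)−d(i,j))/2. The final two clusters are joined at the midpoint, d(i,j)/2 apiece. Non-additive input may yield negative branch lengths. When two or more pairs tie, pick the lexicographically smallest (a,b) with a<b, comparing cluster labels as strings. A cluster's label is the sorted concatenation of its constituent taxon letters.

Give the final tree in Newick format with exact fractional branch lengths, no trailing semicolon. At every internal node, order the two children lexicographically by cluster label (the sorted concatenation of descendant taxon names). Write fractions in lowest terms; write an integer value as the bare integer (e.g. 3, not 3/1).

((((((F:-1/2,V:11/2):75/16,Q:53/16):43/24,(R:-1/2,U:5/2):149/24):5/2,G:-3/8):11/8,T:1/2):5/4,Y:5/4)

1. join R+U (d=2, Q=-148) ⇒ RU; edges |R|=-1/2, |U|=5/2
  updated: d(F,RU)=25/2, d(G,RU)=7, d(Q,RU)=25/2, d(RU,T)=9, d(RU,V)=31/2, d(RU,Y)=31/2
2. join F+V (d=5, Q=-116) ⇒ FV; edges |F|=-1/2, |V|=11/2
  updated: d(FV,G)=13/2, d(FV,Q)=8, d(FV,RU)=23/2, d(FV,T)=33/2, d(FV,Y)=21/2
3. join FV+Q (d=8, Q=-137/2) ⇒ FQV; edges |FV|=75/16, |Q|=53/16
  updated: d(FQV,G)=21/4, d(FQV,RU)=8, d(FQV,T)=35/4, d(FQV,Y)=17/4
4. join FQV+RU (d=8, Q=-167/4) ⇒ FQRUV; edges |FQV|=43/24, |RU|=149/24
  updated: d(FQRUV,G)=17/8, d(FQRUV,T)=39/8, d(FQRUV,Y)=47/8
5. join FQRUV+G (d=17/8, Q=-63/4) ⇒ FGQRUV; edges |FQRUV|=5/2, |G|=-3/8
  updated: d(FGQRUV,T)=15/8, d(FGQRUV,Y)=31/8
6. join FGQRUV+T (d=15/8, Q=-35/4) ⇒ FGQRTUV; edges |FGQRUV|=11/8, |T|=1/2
  updated: d(FGQRTUV,Y)=5/2
7. join FGQRTUV+Y (d=5/2) ⇒ FGQRTUVY; edges |FGQRTUV|=5/4, |Y|=5/4
final tree: ((((((F:-1/2,V:11/2):75/16,Q:53/16):43/24,(R:-1/2,U:5/2):149/24):5/2,G:-3/8):11/8,T:1/2):5/4,Y:5/4)
total length: 59/2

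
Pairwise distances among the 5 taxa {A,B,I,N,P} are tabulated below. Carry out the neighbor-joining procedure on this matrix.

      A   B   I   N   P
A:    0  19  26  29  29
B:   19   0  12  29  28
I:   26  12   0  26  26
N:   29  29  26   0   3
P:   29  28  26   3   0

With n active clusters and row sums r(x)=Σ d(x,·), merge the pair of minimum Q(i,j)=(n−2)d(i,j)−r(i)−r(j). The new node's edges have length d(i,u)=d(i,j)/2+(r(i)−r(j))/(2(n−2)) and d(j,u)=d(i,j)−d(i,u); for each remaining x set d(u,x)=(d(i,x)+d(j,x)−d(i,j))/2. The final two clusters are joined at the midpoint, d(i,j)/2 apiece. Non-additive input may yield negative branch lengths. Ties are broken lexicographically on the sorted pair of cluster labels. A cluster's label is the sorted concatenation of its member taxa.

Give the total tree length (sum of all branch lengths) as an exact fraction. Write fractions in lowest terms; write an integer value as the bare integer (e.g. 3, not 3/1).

iteration 1: select N,P (d=3, Q=-164); attach at lengths (5/3, 4/3); label the merged cluster NP
  updated: d(A,NP)=55/2, d(B,NP)=27, d(I,NP)=49/2
iteration 2: select A,NP (d=55/2, Q=-193/2); attach at lengths (97/8, 123/8); label the merged cluster ANP
  updated: d(ANP,B)=37/4, d(ANP,I)=23/2
iteration 3: select ANP,B (d=37/4, Q=-131/4); attach at lengths (35/8, 39/8); label the merged cluster ABNP
  updated: d(ABNP,I)=57/8
iteration 4: select ABNP,I (d=57/8); attach at lengths (57/16, 57/16); label the merged cluster ABINP
final tree: (((A:97/8,(N:5/3,P:4/3):123/8):35/8,B:39/8):57/16,I:57/16)
total length: 375/8

375/8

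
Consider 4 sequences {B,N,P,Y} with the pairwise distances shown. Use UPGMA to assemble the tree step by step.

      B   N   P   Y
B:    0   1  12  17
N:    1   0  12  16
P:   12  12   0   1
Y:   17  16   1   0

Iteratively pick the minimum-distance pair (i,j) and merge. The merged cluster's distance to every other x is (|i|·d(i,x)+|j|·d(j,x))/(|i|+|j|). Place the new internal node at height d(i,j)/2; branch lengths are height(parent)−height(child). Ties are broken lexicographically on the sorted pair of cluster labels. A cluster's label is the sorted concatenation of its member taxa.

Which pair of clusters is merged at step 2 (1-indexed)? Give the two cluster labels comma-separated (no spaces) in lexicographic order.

1. join B+N (d=1) ⇒ BN; edges |B|=1/2, |N|=1/2
  updated: d(BN,P)=12, d(BN,Y)=33/2
2. join P+Y (d=1) ⇒ PY; edges |P|=1/2, |Y|=1/2
  updated: d(BN,PY)=57/4
3. join BN+PY (d=57/4) ⇒ BNPY; edges |BN|=53/8, |PY|=53/8
final tree: ((B:1/2,N:1/2):53/8,(P:1/2,Y:1/2):53/8)
total length: 61/4

P,Y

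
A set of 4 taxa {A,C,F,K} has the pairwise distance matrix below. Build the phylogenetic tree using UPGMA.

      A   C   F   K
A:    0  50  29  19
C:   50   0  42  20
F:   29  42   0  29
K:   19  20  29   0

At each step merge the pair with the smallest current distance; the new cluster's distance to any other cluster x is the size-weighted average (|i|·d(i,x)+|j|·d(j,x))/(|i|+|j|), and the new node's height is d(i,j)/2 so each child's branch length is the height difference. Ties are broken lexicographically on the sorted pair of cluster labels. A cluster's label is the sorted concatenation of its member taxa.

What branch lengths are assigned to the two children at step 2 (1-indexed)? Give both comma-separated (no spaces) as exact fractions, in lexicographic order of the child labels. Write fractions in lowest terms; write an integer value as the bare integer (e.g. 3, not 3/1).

iteration 1: select A,K (d=19); attach at lengths (19/2, 19/2); label the merged cluster AK
  updated: d(AK,C)=35, d(AK,F)=29
iteration 2: select AK,F (d=29); attach at lengths (5, 29/2); label the merged cluster AFK
  updated: d(AFK,C)=112/3
iteration 3: select AFK,C (d=112/3); attach at lengths (25/6, 56/3); label the merged cluster ACFK
final tree: (((A:19/2,K:19/2):5,F:29/2):25/6,C:56/3)
total length: 184/3

5,29/2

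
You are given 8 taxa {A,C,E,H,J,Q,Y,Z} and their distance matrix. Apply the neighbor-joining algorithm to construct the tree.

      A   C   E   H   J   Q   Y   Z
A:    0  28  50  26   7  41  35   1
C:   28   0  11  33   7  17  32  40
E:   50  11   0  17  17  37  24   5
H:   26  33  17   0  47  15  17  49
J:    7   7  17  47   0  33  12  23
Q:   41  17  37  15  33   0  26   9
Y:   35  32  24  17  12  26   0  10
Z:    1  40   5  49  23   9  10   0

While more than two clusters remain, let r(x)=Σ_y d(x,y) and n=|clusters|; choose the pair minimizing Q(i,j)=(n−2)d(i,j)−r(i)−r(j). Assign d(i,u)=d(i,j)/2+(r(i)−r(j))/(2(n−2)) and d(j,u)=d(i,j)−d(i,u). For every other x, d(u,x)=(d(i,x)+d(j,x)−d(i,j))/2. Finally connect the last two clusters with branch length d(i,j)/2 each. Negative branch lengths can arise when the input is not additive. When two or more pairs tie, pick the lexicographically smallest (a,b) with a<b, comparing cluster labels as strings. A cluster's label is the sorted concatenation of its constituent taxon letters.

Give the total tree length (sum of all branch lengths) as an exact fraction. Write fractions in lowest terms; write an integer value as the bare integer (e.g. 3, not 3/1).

551/8

iteration 1: select A,Z (d=1, Q=-319); attach at lengths (19/4, -15/4); label the merged cluster AZ
  updated: d(AZ,C)=67/2, d(AZ,E)=27, d(AZ,H)=37, d(AZ,J)=29/2, d(AZ,Q)=49/2, d(AZ,Y)=22
iteration 2: select H,Q (d=15, Q=-487/2); attach at lengths (177/20, 123/20); label the merged cluster HQ
  updated: d(AZ,HQ)=93/4, d(C,HQ)=35/2, d(E,HQ)=39/2, d(HQ,J)=65/2, d(HQ,Y)=14
iteration 3: select C,J (d=7, Q=-156); attach at lengths (23/4, 5/4); label the merged cluster CJ
  updated: d(AZ,CJ)=41/2, d(CJ,E)=21/2, d(CJ,HQ)=43/2, d(CJ,Y)=37/2
iteration 4: select CJ,E (d=21/2, Q=-241/2); attach at lengths (43/12, 83/12); label the merged cluster CEJ
  updated: d(AZ,CEJ)=37/2, d(CEJ,HQ)=61/4, d(CEJ,Y)=16
iteration 5: select AZ,CEJ (d=37/2, Q=-153/2); attach at lengths (51/4, 23/4); label the merged cluster ACEJZ
  updated: d(ACEJZ,HQ)=10, d(ACEJZ,Y)=39/4
iteration 6: select ACEJZ,HQ (d=10, Q=-135/4); attach at lengths (23/8, 57/8); label the merged cluster ACEHJQZ
  updated: d(ACEHJQZ,Y)=55/8
iteration 7: select ACEHJQZ,Y (d=55/8); attach at lengths (55/16, 55/16); label the merged cluster ACEHJQYZ
final tree: ((((A:19/4,Z:-15/4):51/4,((C:23/4,J:5/4):43/12,E:83/12):23/4):23/8,(H:177/20,Q:123/20):57/8):55/16,Y:55/16)
total length: 551/8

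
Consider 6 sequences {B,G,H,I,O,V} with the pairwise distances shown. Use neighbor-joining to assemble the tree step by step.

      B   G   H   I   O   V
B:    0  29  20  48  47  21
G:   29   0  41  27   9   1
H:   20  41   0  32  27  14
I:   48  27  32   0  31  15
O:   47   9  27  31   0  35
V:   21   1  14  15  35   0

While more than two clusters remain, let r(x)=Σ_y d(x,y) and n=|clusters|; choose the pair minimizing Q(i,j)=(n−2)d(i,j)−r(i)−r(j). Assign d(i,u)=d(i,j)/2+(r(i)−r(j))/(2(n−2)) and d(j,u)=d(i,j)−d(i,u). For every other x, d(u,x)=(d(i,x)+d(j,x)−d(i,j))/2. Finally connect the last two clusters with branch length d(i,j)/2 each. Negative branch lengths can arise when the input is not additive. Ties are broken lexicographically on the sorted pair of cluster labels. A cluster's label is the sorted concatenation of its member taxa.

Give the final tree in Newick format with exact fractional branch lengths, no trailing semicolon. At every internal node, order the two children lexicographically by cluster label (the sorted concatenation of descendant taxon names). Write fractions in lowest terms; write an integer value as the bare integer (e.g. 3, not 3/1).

((((B:29/2,H:11/2):19/2,V:-2):4,(G:-3/4,O:39/4):39/4):59/8,I:59/8)

iteration 1: select G,O (d=9, Q=-220); attach at lengths (-3/4, 39/4); label the merged cluster GO
  updated: d(B,GO)=67/2, d(GO,H)=59/2, d(GO,I)=49/2, d(GO,V)=27/2
iteration 2: select B,H (d=20, Q=-158); attach at lengths (29/2, 11/2); label the merged cluster BH
  updated: d(BH,GO)=43/2, d(BH,I)=30, d(BH,V)=15/2
iteration 3: select BH,V (d=15/2, Q=-80); attach at lengths (19/2, -2); label the merged cluster BHV
  updated: d(BHV,GO)=55/4, d(BHV,I)=75/4
iteration 4: select BHV,GO (d=55/4, Q=-57); attach at lengths (4, 39/4); label the merged cluster BGHOV
  updated: d(BGHOV,I)=59/4
iteration 5: select BGHOV,I (d=59/4); attach at lengths (59/8, 59/8); label the merged cluster BGHIOV
final tree: ((((B:29/2,H:11/2):19/2,V:-2):4,(G:-3/4,O:39/4):39/4):59/8,I:59/8)
total length: 65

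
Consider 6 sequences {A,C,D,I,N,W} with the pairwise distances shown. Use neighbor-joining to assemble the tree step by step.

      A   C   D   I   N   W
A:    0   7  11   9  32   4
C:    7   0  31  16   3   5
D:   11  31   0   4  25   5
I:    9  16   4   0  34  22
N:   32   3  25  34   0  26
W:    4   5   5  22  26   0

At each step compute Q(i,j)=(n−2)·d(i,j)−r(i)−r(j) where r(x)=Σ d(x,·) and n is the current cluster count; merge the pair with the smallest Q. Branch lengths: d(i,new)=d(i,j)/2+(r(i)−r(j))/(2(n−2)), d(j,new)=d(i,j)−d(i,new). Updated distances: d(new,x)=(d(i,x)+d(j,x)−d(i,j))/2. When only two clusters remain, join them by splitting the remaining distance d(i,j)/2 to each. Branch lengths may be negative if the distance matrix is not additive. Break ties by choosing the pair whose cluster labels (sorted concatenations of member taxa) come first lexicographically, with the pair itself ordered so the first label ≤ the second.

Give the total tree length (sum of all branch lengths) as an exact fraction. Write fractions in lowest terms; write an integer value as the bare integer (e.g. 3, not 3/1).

1. join C+N (d=3, Q=-170) ⇒ CN; edges |C|=-23/4, |N|=35/4
  updated: d(A,CN)=18, d(CN,D)=53/2, d(CN,I)=47/2, d(CN,W)=14
2. join D+I (d=4, Q=-93) ⇒ DI; edges |D|=0, |I|=4
  updated: d(A,DI)=8, d(CN,DI)=23, d(DI,W)=23/2
3. join A+DI (d=8, Q=-113/2) ⇒ ADI; edges |A|=7/8, |DI|=57/8
  updated: d(ADI,CN)=33/2, d(ADI,W)=15/4
4. join ADI+CN (d=33/2, Q=-137/4) ⇒ ACDIN; edges |ADI|=25/8, |CN|=107/8
  updated: d(ACDIN,W)=5/8
5. join ACDIN+W (d=5/8) ⇒ ACDINW; edges |ACDIN|=5/16, |W|=5/16
final tree: (((A:7/8,(D:0,I:4):57/8):25/8,(C:-23/4,N:35/4):107/8):5/16,W:5/16)
total length: 257/8

257/8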